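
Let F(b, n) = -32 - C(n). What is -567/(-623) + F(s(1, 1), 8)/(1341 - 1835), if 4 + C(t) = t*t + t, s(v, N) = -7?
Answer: 24457/21983 ≈ 1.1125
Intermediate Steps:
C(t) = -4 + t + t**2 (C(t) = -4 + (t*t + t) = -4 + (t**2 + t) = -4 + (t + t**2) = -4 + t + t**2)
F(b, n) = -28 - n - n**2 (F(b, n) = -32 - (-4 + n + n**2) = -32 + (4 - n - n**2) = -28 - n - n**2)
-567/(-623) + F(s(1, 1), 8)/(1341 - 1835) = -567/(-623) + (-28 - 1*8 - 1*8**2)/(1341 - 1835) = -567*(-1/623) + (-28 - 8 - 1*64)/(-494) = 81/89 + (-28 - 8 - 64)*(-1/494) = 81/89 - 100*(-1/494) = 81/89 + 50/247 = 24457/21983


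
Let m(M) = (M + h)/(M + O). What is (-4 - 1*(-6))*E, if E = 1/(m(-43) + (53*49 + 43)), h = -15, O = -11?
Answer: 54/71309 ≈ 0.00075727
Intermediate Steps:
m(M) = (-15 + M)/(-11 + M) (m(M) = (M - 15)/(M - 11) = (-15 + M)/(-11 + M))
E = 27/71309 (E = 1/((-15 - 43)/(-11 - 43) + (53*49 + 43)) = 1/(-58/(-54) + (2597 + 43)) = 1/(-1/54*(-58) + 2640) = 1/(29/27 + 2640) = 1/(71309/27) = 27/71309 ≈ 0.00037863)
(-4 - 1*(-6))*E = (-4 - 1*(-6))*(27/71309) = (-4 + 6)*(27/71309) = 2*(27/71309) = 54/71309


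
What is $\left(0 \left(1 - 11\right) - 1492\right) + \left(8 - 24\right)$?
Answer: $-1508$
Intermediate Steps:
$\left(0 \left(1 - 11\right) - 1492\right) + \left(8 - 24\right) = \left(0 \left(-10\right) - 1492\right) + \left(8 - 24\right) = \left(0 - 1492\right) - 16 = -1492 - 16 = -1508$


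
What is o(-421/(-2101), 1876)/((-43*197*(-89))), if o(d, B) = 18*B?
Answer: 33768/753919 ≈ 0.044790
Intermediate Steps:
o(-421/(-2101), 1876)/((-43*197*(-89))) = (18*1876)/((-43*197*(-89))) = 33768/((-8471*(-89))) = 33768/753919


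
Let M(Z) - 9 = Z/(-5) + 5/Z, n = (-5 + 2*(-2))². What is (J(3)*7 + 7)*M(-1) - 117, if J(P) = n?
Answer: 11469/5 ≈ 2293.8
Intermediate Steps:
n = 81 (n = (-5 - 4)² = (-9)² = 81)
M(Z) = 9 + 5/Z - Z/5 (M(Z) = 9 + (Z/(-5) + 5/Z) = 9 + (Z*(-⅕) + 5/Z) = 9 + (-Z/5 + 5/Z) = 9 + (5/Z - Z/5) = 9 + 5/Z - Z/5)
J(P) = 81
(J(3)*7 + 7)*M(-1) - 117 = (81*7 + 7)*(9 + 5/(-1) - ⅕*(-1)) - 117 = (567 + 7)*(9 + 5*(-1) + ⅕) - 117 = 574*(9 - 5 + ⅕) - 117 = 574*(21/5) - 117 = 12054/5 - 117 = 11469/5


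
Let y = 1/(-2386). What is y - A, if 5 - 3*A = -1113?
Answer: -2667551/7158 ≈ -372.67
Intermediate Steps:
A = 1118/3 (A = 5/3 - ⅓*(-1113) = 5/3 + 371 = 1118/3 ≈ 372.67)
y = -1/2386 ≈ -0.00041911
y - A = -1/2386 - 1*1118/3 = -1/2386 - 1118/3 = -2667551/7158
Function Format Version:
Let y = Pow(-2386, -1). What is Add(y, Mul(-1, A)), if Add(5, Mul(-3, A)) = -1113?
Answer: Rational(-2667551, 7158) ≈ -372.67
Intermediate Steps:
A = Rational(1118, 3) (A = Add(Rational(5, 3), Mul(Rational(-1, 3), -1113)) = Add(Rational(5, 3), 371) = Rational(1118, 3) ≈ 372.67)
y = Rational(-1, 2386) ≈ -0.00041911
Add(y, Mul(-1, A)) = Add(Rational(-1, 2386), Mul(-1, Rational(1118, 3))) = Add(Rational(-1, 2386), Rational(-1118, 3)) = Rational(-2667551, 7158)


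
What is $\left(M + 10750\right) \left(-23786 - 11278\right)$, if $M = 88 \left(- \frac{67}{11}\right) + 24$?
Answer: $-358985232$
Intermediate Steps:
$M = -512$ ($M = 88 \left(\left(-67\right) \frac{1}{11}\right) + 24 = 88 \left(- \frac{67}{11}\right) + 24 = -536 + 24 = -512$)
$\left(M + 10750\right) \left(-23786 - 11278\right) = \left(-512 + 10750\right) \left(-23786 - 11278\right) = 10238 \left(-35064\right) = -358985232$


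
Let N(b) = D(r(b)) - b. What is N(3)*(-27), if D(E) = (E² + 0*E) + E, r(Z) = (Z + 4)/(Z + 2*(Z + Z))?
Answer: 1563/25 ≈ 62.520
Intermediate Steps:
r(Z) = (4 + Z)/(5*Z) (r(Z) = (4 + Z)/(Z + 2*(2*Z)) = (4 + Z)/(Z + 4*Z) = (4 + Z)/((5*Z)) = (4 + Z)*(1/(5*Z)) = (4 + Z)/(5*Z))
D(E) = E + E² (D(E) = (E² + 0) + E = E² + E = E + E²)
N(b) = -b + (1 + (4 + b)/(5*b))*(4 + b)/(5*b) (N(b) = ((4 + b)/(5*b))*(1 + (4 + b)/(5*b)) - b = (1 + (4 + b)/(5*b))*(4 + b)/(5*b) - b = -b + (1 + (4 + b)/(5*b))*(4 + b)/(5*b))
N(3)*(-27) = (6/25 - 1*3 + (16/25)/3² + (28/25)/3)*(-27) = (6/25 - 3 + (16/25)*(⅑) + (28/25)*(⅓))*(-27) = (6/25 - 3 + 16/225 + 28/75)*(-27) = -521/225*(-27) = 1563/25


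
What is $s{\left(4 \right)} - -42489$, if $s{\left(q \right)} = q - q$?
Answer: $42489$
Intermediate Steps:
$s{\left(q \right)} = 0$
$s{\left(4 \right)} - -42489 = 0 - -42489 = 0 + 42489 = 42489$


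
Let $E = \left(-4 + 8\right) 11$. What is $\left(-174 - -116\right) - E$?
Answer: $-102$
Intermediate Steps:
$E = 44$ ($E = 4 \cdot 11 = 44$)
$\left(-174 - -116\right) - E = \left(-174 - -116\right) - 44 = \left(-174 + 116\right) - 44 = -58 - 44 = -102$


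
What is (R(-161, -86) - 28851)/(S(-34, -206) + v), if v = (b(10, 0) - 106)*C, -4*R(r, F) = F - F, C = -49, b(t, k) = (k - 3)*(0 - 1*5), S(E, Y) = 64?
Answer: -28851/4523 ≈ -6.3787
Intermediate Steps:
b(t, k) = 15 - 5*k (b(t, k) = (-3 + k)*(0 - 5) = (-3 + k)*(-5) = 15 - 5*k)
R(r, F) = 0 (R(r, F) = -(F - F)/4 = -1/4*0 = 0)
v = 4459 (v = ((15 - 5*0) - 106)*(-49) = ((15 + 0) - 106)*(-49) = (15 - 106)*(-49) = -91*(-49) = 4459)
(R(-161, -86) - 28851)/(S(-34, -206) + v) = (0 - 28851)/(64 + 4459) = -28851/4523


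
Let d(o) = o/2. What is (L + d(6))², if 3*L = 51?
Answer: 400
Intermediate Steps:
d(o) = o/2 (d(o) = o*(½) = o/2)
L = 17 (L = (⅓)*51 = 17)
(L + d(6))² = (17 + (½)*6)² = (17 + 3)² = 20² = 400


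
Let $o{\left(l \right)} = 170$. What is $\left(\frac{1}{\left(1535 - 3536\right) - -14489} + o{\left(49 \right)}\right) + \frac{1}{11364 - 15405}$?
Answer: $\frac{8578872913}{50464008} \approx 170.0$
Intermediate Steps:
$\left(\frac{1}{\left(1535 - 3536\right) - -14489} + o{\left(49 \right)}\right) + \frac{1}{11364 - 15405} = \left(\frac{1}{\left(1535 - 3536\right) - -14489} + 170\right) + \frac{1}{11364 - 15405} = \left(\frac{1}{-2001 + 14489} + 170\right) + \frac{1}{-4041} = \left(\frac{1}{12488} + 170\right) - \frac{1}{4041} = \frac{2122961}{12488} - \frac{1}{4041} = \frac{8578872913}{50464008}$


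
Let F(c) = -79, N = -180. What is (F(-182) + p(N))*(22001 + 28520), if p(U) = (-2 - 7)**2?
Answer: 101042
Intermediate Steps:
p(U) = 81 (p(U) = (-9)**2 = 81)
(F(-182) + p(N))*(22001 + 28520) = (-79 + 81)*(22001 + 28520) = 2*50521 = 101042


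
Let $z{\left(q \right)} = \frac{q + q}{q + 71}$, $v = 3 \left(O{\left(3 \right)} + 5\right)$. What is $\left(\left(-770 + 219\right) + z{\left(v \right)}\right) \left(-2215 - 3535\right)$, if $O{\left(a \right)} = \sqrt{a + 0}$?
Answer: $\frac{23332309750}{7369} - \frac{2449500 \sqrt{3}}{7369} \approx 3.1657 \cdot 10^{6}$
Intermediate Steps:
$O{\left(a \right)} = \sqrt{a}$
$v = 15 + 3 \sqrt{3}$ ($v = 3 \left(\sqrt{3} + 5\right) = 3 \left(5 + \sqrt{3}\right) = 15 + 3 \sqrt{3} \approx 20.196$)
$z{\left(q \right)} = \frac{2 q}{71 + q}$
$\left(\left(-770 + 219\right) + z{\left(v \right)}\right) \left(-2215 - 3535\right) = \left(\left(-770 + 219\right) + \frac{2 \left(15 + 3 \sqrt{3}\right)}{71 + \left(15 + 3 \sqrt{3}\right)}\right) \left(-2215 - 3535\right) = \left(-551 + \frac{2 \left(15 + 3 \sqrt{3}\right)}{86 + 3 \sqrt{3}}\right) \left(-5750\right) = 3168250 - \frac{11500 \left(15 + 3 \sqrt{3}\right)}{86 + 3 \sqrt{3}}$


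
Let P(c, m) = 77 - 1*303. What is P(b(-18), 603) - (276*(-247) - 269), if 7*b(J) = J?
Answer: 68215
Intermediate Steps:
b(J) = J/7
P(c, m) = -226 (P(c, m) = 77 - 303 = -226)
P(b(-18), 603) - (276*(-247) - 269) = -226 - (276*(-247) - 269) = -226 - (-68172 - 269) = -226 - 1*(-68441) = -226 + 68441 = 68215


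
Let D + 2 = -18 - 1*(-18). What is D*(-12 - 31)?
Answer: 86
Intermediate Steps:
D = -2 (D = -2 + (-18 - 1*(-18)) = -2 + (-18 + 18) = -2 + 0 = -2)
D*(-12 - 31) = -2*(-12 - 31) = -2*(-43) = 86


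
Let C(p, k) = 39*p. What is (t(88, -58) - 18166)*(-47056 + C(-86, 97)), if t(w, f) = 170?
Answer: 907178360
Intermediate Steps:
(t(88, -58) - 18166)*(-47056 + C(-86, 97)) = (170 - 18166)*(-47056 + 39*(-86)) = -17996*(-47056 - 3354) = -17996*(-50410) = 907178360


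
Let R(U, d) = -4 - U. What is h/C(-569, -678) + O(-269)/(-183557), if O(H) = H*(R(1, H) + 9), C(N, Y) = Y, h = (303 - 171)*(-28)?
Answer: 113192700/20741941 ≈ 5.4572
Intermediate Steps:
h = -3696 (h = 132*(-28) = -3696)
O(H) = 4*H (O(H) = H*((-4 - 1*1) + 9) = H*((-4 - 1) + 9) = H*(-5 + 9) = H*4 = 4*H)
h/C(-569, -678) + O(-269)/(-183557) = -3696/(-678) + (4*(-269))/(-183557) = -3696*(-1/678) - 1076*(-1/183557) = 616/113 + 1076/183557 = 113192700/20741941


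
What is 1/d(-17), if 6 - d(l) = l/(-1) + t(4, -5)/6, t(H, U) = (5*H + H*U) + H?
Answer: -3/35 ≈ -0.085714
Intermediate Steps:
t(H, U) = 6*H + H*U
d(l) = 16/3 + l (d(l) = 6 - (l/(-1) + (4*(6 - 5))/6) = 6 - (l*(-1) + (4*1)*(⅙)) = 6 - (-l + 4*(⅙)) = 6 - (-l + ⅔) = 6 - (⅔ - l) = 6 + (-⅔ + l) = 16/3 + l)
1/d(-17) = 1/(16/3 - 17) = 1/(-35/3) = -3/35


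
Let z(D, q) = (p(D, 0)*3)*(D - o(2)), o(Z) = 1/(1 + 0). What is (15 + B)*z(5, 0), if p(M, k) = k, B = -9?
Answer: 0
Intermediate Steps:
o(Z) = 1 (o(Z) = 1/1 = 1)
z(D, q) = 0 (z(D, q) = (0*3)*(D - 1*1) = 0*(D - 1) = 0*(-1 + D) = 0)
(15 + B)*z(5, 0) = (15 - 9)*0 = 6*0 = 0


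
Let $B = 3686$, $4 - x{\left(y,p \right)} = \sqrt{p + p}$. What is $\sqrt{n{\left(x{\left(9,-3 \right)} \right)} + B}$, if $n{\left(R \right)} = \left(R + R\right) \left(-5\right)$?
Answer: $\sqrt{3646 + 10 i \sqrt{6}} \approx 60.382 + 0.2028 i$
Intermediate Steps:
$x{\left(y,p \right)} = 4 - \sqrt{2} \sqrt{p}$ ($x{\left(y,p \right)} = 4 - \sqrt{p + p} = 4 - \sqrt{2 p} = 4 - \sqrt{2} \sqrt{p}$)
$n{\left(R \right)} = - 10 R$ ($n{\left(R \right)} = 2 R \left(-5\right) = - 10 R$)
$\sqrt{n{\left(x{\left(9,-3 \right)} \right)} + B} = \sqrt{- 10 \left(4 - \sqrt{2} \sqrt{-3}\right) + 3686} = \sqrt{- 10 \left(4 - \sqrt{2} i \sqrt{3}\right) + 3686} = \sqrt{- 10 \left(4 - i \sqrt{6}\right) + 3686} = \sqrt{\left(-40 + 10 i \sqrt{6}\right) + 3686} = \sqrt{3646 + 10 i \sqrt{6}}$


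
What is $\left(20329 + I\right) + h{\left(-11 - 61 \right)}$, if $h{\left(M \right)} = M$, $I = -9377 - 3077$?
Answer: $7803$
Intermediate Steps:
$I = -12454$
$\left(20329 + I\right) + h{\left(-11 - 61 \right)} = \left(20329 - 12454\right) - 72 = 7875 - 72 = 7803$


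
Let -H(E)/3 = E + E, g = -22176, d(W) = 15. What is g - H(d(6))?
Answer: -22086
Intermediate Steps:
H(E) = -6*E (H(E) = -3*(E + E) = -6*E)
g - H(d(6)) = -22176 - (-6)*15 = -22176 - 1*(-90) = -22176 + 90 = -22086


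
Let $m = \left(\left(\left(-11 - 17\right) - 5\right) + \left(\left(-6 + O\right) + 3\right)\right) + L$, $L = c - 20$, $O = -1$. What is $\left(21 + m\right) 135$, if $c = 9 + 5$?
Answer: $-2970$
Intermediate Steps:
$c = 14$
$L = -6$ ($L = 14 - 20 = -6$)
$m = -43$ ($m = \left(\left(\left(-11 - 17\right) - 5\right) + \left(\left(-6 - 1\right) + 3\right)\right) - 6 = \left(\left(-28 - 5\right) + \left(-7 + 3\right)\right) - 6 = \left(-33 - 4\right) - 6 = -37 - 6 = -43$)
$\left(21 + m\right) 135 = \left(21 - 43\right) 135 = \left(-22\right) 135 = -2970$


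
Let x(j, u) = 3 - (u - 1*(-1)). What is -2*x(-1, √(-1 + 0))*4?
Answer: -16 + 8*I ≈ -16.0 + 8.0*I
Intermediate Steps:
x(j, u) = 2 - u (x(j, u) = 3 - (u + 1) = 3 - (1 + u) = 3 + (-1 - u) = 2 - u)
-2*x(-1, √(-1 + 0))*4 = -2*(2 - √(-1 + 0))*4 = -2*(2 - √(-1))*4 = -2*(2 - I)*4 = (-4 + 2*I)*4 = -16 + 8*I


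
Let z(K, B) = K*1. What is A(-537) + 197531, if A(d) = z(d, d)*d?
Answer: 485900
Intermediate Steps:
z(K, B) = K
A(d) = d² (A(d) = d*d = d²)
A(-537) + 197531 = (-537)² + 197531 = 288369 + 197531 = 485900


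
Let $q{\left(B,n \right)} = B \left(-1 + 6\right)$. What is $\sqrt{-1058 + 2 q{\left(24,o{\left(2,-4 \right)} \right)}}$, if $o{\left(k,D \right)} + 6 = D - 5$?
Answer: $i \sqrt{818} \approx 28.601 i$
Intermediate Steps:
$o{\left(k,D \right)} = -11 + D$ ($o{\left(k,D \right)} = -6 + \left(D - 5\right) = -6 + \left(-5 + D\right) = -11 + D$)
$q{\left(B,n \right)} = 5 B$ ($q{\left(B,n \right)} = B 5 = 5 B$)
$\sqrt{-1058 + 2 q{\left(24,o{\left(2,-4 \right)} \right)}} = \sqrt{-1058 + 2 \cdot 5 \cdot 24} = \sqrt{-1058 + 2 \cdot 120} = \sqrt{-1058 + 240} = \sqrt{-818} = i \sqrt{818}$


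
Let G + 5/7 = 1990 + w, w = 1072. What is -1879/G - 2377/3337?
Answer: -94828294/71508573 ≈ -1.3261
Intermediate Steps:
G = 21429/7 (G = -5/7 + (1990 + 1072) = -5/7 + 3062 = 21429/7 ≈ 3061.3)
-1879/G - 2377/3337 = -1879/21429/7 - 2377/3337 = -1879*7/21429 - 2377*1/3337 = -13153/21429 - 2377/3337 = -94828294/71508573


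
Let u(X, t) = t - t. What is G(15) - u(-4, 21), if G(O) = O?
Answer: 15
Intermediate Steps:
u(X, t) = 0
G(15) - u(-4, 21) = 15 - 1*0 = 15 + 0 = 15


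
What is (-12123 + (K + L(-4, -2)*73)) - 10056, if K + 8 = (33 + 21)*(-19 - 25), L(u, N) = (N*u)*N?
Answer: -25731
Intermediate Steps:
L(u, N) = u*N²
K = -2384 (K = -8 + (33 + 21)*(-19 - 25) = -8 + 54*(-44) = -8 - 2376 = -2384)
(-12123 + (K + L(-4, -2)*73)) - 10056 = (-12123 + (-2384 - 4*(-2)²*73)) - 10056 = (-12123 + (-2384 - 4*4*73)) - 10056 = (-12123 + (-2384 - 16*73)) - 10056 = (-12123 + (-2384 - 1168)) - 10056 = (-12123 - 3552) - 10056 = -15675 - 10056 = -25731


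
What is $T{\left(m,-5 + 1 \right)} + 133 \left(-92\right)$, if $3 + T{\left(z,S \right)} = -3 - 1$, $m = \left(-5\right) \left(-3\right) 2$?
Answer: $-12243$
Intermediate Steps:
$m = 30$ ($m = 15 \cdot 2 = 30$)
$T{\left(z,S \right)} = -7$ ($T{\left(z,S \right)} = -3 - 4 = -7$)
$T{\left(m,-5 + 1 \right)} + 133 \left(-92\right) = -7 + 133 \left(-92\right) = -7 - 12236 = -12243$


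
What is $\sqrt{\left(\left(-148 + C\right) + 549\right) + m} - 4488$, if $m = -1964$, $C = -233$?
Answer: $-4488 + 2 i \sqrt{449} \approx -4488.0 + 42.379 i$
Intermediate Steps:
$\sqrt{\left(\left(-148 + C\right) + 549\right) + m} - 4488 = \sqrt{\left(\left(-148 - 233\right) + 549\right) - 1964} - 4488 = \sqrt{\left(-381 + 549\right) - 1964} - 4488 = \sqrt{168 - 1964} - 4488 = \sqrt{-1796} - 4488 = 2 i \sqrt{449} - 4488 = -4488 + 2 i \sqrt{449}$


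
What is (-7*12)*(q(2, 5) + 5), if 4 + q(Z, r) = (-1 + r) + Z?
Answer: -588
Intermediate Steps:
q(Z, r) = -5 + Z + r (q(Z, r) = -4 + ((-1 + r) + Z) = -4 + (-1 + Z + r) = -5 + Z + r)
(-7*12)*(q(2, 5) + 5) = (-7*12)*((-5 + 2 + 5) + 5) = -84*(2 + 5) = -84*7 = -588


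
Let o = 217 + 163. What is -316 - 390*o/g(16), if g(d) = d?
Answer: -19157/2 ≈ -9578.5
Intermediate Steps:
o = 380
-316 - 390*o/g(16) = -316 - 148200/16 = -316 - 390*95/4 = -316 - 18525/2 = -19157/2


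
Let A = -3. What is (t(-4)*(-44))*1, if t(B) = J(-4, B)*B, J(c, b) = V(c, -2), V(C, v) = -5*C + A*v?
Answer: 4576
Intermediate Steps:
V(C, v) = -5*C - 3*v
J(c, b) = 6 - 5*c (J(c, b) = -5*c - 3*(-2) = -5*c + 6 = 6 - 5*c)
t(B) = 26*B (t(B) = (6 - 5*(-4))*B = (6 + 20)*B = 26*B)
(t(-4)*(-44))*1 = ((26*(-4))*(-44))*1 = -104*(-44)*1 = 4576*1 = 4576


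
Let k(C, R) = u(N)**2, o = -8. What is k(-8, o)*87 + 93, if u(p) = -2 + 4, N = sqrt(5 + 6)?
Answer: 441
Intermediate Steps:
N = sqrt(11) ≈ 3.3166
u(p) = 2
k(C, R) = 4 (k(C, R) = 2**2 = 4)
k(-8, o)*87 + 93 = 4*87 + 93 = 348 + 93 = 441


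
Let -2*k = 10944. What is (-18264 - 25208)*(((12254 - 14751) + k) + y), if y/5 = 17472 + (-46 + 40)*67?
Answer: -3363906832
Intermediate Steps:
k = -5472 (k = -½*10944 = -5472)
y = 85350 (y = 5*(17472 + (-46 + 40)*67) = 5*(17472 - 6*67) = 5*(17472 - 402) = 5*17070 = 85350)
(-18264 - 25208)*(((12254 - 14751) + k) + y) = (-18264 - 25208)*(((12254 - 14751) - 5472) + 85350) = -43472*((-2497 - 5472) + 85350) = -43472*(-7969 + 85350) = -43472*77381 = -3363906832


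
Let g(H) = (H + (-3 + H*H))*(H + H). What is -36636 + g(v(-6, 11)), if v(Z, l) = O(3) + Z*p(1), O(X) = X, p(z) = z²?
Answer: -36654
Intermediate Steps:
v(Z, l) = 3 + Z (v(Z, l) = 3 + Z*1² = 3 + Z*1 = 3 + Z)
g(H) = 2*H*(-3 + H + H²) (g(H) = (H + (-3 + H²))*(2*H) = (-3 + H + H²)*(2*H) = 2*H*(-3 + H + H²))
-36636 + g(v(-6, 11)) = -36636 + 2*(3 - 6)*(-3 + (3 - 6) + (3 - 6)²) = -36636 + 2*(-3)*(-3 - 3 + (-3)²) = -36636 + 2*(-3)*(-3 - 3 + 9) = -36636 + 2*(-3)*3 = -36636 - 18 = -36654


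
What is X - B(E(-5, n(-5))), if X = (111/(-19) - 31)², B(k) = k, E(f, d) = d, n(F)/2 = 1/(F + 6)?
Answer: 489278/361 ≈ 1355.3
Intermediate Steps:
n(F) = 2/(6 + F) (n(F) = 2/(F + 6) = 2/(6 + F))
X = 490000/361 (X = (111*(-1/19) - 31)² = (-111/19 - 31)² = (-700/19)² = 490000/361 ≈ 1357.3)
X - B(E(-5, n(-5))) = 490000/361 - 2/(6 - 5) = 490000/361 - 2/1 = 490000/361 - 2 = 489278/361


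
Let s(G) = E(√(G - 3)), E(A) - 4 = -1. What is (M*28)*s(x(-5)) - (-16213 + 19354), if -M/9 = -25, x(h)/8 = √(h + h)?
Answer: 15759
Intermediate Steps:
x(h) = 8*√2*√h (x(h) = 8*√(h + h) = 8*√(2*h) = 8*(√2*√h) = 8*√2*√h)
M = 225 (M = -9*(-25) = 225)
E(A) = 3 (E(A) = 4 - 1 = 3)
s(G) = 3
(M*28)*s(x(-5)) - (-16213 + 19354) = (225*28)*3 - (-16213 + 19354) = 6300*3 - 1*3141 = 18900 - 3141 = 15759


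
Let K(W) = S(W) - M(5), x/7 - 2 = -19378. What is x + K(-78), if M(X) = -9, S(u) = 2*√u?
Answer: -135623 + 2*I*√78 ≈ -1.3562e+5 + 17.664*I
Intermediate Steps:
x = -135632 (x = 14 + 7*(-19378) = 14 - 135646 = -135632)
K(W) = 9 + 2*√W (K(W) = 2*√W - 1*(-9) = 2*√W + 9 = 9 + 2*√W)
x + K(-78) = -135632 + (9 + 2*√(-78)) = -135632 + (9 + 2*(I*√78)) = -135632 + (9 + 2*I*√78) = -135623 + 2*I*√78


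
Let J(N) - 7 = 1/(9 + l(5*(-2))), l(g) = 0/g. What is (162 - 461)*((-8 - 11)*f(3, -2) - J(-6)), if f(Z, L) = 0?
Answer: 19136/9 ≈ 2126.2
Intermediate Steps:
l(g) = 0
J(N) = 64/9 (J(N) = 7 + 1/(9 + 0) = 7 + 1/9 = 7 + ⅑ = 64/9)
(162 - 461)*((-8 - 11)*f(3, -2) - J(-6)) = (162 - 461)*((-8 - 11)*0 - 1*64/9) = -299*(-19*0 - 64/9) = -299*(0 - 64/9) = -299*(-64/9) = 19136/9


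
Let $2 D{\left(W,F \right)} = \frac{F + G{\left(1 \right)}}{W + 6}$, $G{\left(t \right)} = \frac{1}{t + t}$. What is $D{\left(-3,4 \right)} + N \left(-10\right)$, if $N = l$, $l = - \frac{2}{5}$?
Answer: $\frac{19}{4} \approx 4.75$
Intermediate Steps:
$G{\left(t \right)} = \frac{1}{2 t}$
$l = - \frac{2}{5}$ ($l = \left(-2\right) \frac{1}{5} = - \frac{2}{5} \approx -0.4$)
$N = - \frac{2}{5} \approx -0.4$
$D{\left(W,F \right)} = \frac{\frac{1}{2} + F}{2 \left(6 + W\right)}$ ($D{\left(W,F \right)} = \frac{\left(F + \frac{1}{2 \cdot 1}\right) \frac{1}{W + 6}}{2} = \frac{\left(F + \frac{1}{2} \cdot 1\right) \frac{1}{6 + W}}{2} = \frac{\left(F + \frac{1}{2}\right) \frac{1}{6 + W}}{2} = \frac{\left(\frac{1}{2} + F\right) \frac{1}{6 + W}}{2} = \frac{\frac{1}{6 + W} \left(\frac{1}{2} + F\right)}{2} = \frac{\frac{1}{2} + F}{2 \left(6 + W\right)}$)
$D{\left(-3,4 \right)} + N \left(-10\right) = \frac{1 + 2 \cdot 4}{4 \left(6 - 3\right)} - -4 = \frac{1 + 8}{4 \cdot 3} + 4 = \frac{1}{4} \cdot \frac{1}{3} \cdot 9 + 4 = \frac{3}{4} + 4 = \frac{19}{4}$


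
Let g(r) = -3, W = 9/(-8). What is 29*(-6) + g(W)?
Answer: -177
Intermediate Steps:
W = -9/8 (W = 9*(-⅛) = -9/8 ≈ -1.1250)
29*(-6) + g(W) = 29*(-6) - 3 = -174 - 3 = -177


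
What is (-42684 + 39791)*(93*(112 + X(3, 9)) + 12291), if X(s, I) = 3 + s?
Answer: -67305645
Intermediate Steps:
(-42684 + 39791)*(93*(112 + X(3, 9)) + 12291) = (-42684 + 39791)*(93*(112 + (3 + 3)) + 12291) = -2893*(93*(112 + 6) + 12291) = -2893*(93*118 + 12291) = -2893*(10974 + 12291) = -2893*23265 = -67305645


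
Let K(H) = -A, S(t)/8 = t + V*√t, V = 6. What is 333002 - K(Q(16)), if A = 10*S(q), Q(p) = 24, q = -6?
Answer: 332522 + 480*I*√6 ≈ 3.3252e+5 + 1175.8*I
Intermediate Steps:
S(t) = 8*t + 48*√t (S(t) = 8*(t + 6*√t) = 8*t + 48*√t)
A = -480 + 480*I*√6 (A = 10*(8*(-6) + 48*√(-6)) = 10*(-48 + 48*(I*√6)) = 10*(-48 + 48*I*√6) = -480 + 480*I*√6 ≈ -480.0 + 1175.8*I)
K(H) = 480 - 480*I*√6 (K(H) = -(-480 + 480*I*√6) = 480 - 480*I*√6)
333002 - K(Q(16)) = 333002 - (480 - 480*I*√6) = 333002 + (-480 + 480*I*√6) = 332522 + 480*I*√6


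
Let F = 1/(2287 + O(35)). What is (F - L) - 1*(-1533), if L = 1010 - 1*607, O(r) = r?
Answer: 2623861/2322 ≈ 1130.0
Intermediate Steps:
L = 403 (L = 1010 - 607 = 403)
F = 1/2322 (F = 1/(2287 + 35) = 1/2322 ≈ 0.00043066)
(F - L) - 1*(-1533) = (1/2322 - 1*403) - 1*(-1533) = (1/2322 - 403) + 1533 = -935765/2322 + 1533 = 2623861/2322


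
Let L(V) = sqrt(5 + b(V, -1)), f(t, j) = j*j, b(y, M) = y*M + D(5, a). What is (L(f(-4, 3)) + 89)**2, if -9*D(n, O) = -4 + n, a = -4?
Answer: (267 + I*sqrt(37))**2/9 ≈ 7916.9 + 360.91*I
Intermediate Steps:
D(n, O) = 4/9 - n/9 (D(n, O) = -(-4 + n)/9 = 4/9 - n/9)
b(y, M) = -1/9 + M*y (b(y, M) = y*M + (4/9 - 1/9*5) = M*y + (4/9 - 5/9) = M*y - 1/9 = -1/9 + M*y)
f(t, j) = j**2
L(V) = sqrt(44/9 - V) (L(V) = sqrt(5 + (-1/9 - V)) = sqrt(44/9 - V))
(L(f(-4, 3)) + 89)**2 = (sqrt(44 - 9*3**2)/3 + 89)**2 = (sqrt(44 - 9*9)/3 + 89)**2 = (sqrt(44 - 81)/3 + 89)**2 = (sqrt(-37)/3 + 89)**2 = ((I*sqrt(37))/3 + 89)**2 = (I*sqrt(37)/3 + 89)**2 = (89 + I*sqrt(37)/3)**2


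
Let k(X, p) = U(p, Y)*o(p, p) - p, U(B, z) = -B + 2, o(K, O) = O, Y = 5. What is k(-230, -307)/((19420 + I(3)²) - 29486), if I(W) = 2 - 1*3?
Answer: 8596/915 ≈ 9.3945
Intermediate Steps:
U(B, z) = 2 - B
I(W) = -1 (I(W) = 2 - 3 = -1)
k(X, p) = -p + p*(2 - p) (k(X, p) = (2 - p)*p - p = p*(2 - p) - p = -p + p*(2 - p))
k(-230, -307)/((19420 + I(3)²) - 29486) = (-307*(1 - 1*(-307)))/((19420 + (-1)²) - 29486) = (-307*(1 + 307))/((19420 + 1) - 29486) = (-307*308)/(19421 - 29486) = -94556/(-10065) = -94556*(-1/10065) = 8596/915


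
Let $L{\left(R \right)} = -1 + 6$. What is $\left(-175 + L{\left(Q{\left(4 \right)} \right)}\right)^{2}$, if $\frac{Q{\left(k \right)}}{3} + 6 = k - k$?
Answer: $28900$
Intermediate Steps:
$Q{\left(k \right)} = -18$ ($Q{\left(k \right)} = -18 + 3 \left(k - k\right) = -18 + 3 \cdot 0 = -18 + 0 = -18$)
$L{\left(R \right)} = 5$
$\left(-175 + L{\left(Q{\left(4 \right)} \right)}\right)^{2} = \left(-175 + 5\right)^{2} = \left(-170\right)^{2} = 28900$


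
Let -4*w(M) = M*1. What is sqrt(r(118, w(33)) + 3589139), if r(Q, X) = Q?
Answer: sqrt(3589257) ≈ 1894.5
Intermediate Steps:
w(M) = -M/4
sqrt(r(118, w(33)) + 3589139) = sqrt(118 + 3589139) = sqrt(3589257)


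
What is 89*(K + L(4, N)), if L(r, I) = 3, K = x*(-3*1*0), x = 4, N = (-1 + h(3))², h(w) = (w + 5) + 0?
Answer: 267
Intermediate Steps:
h(w) = 5 + w (h(w) = (5 + w) + 0 = 5 + w)
N = 49 (N = (-1 + (5 + 3))² = (-1 + 8)² = 7² = 49)
K = 0 (K = 4*(-3*1*0) = 4*(-3*0) = 4*0 = 0)
89*(K + L(4, N)) = 89*(0 + 3) = 89*3 = 267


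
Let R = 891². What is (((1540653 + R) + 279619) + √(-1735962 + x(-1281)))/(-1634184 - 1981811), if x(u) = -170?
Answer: -2614153/3615995 - 2*I*√434033/3615995 ≈ -0.72294 - 0.00036439*I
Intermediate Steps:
R = 793881
(((1540653 + R) + 279619) + √(-1735962 + x(-1281)))/(-1634184 - 1981811) = (((1540653 + 793881) + 279619) + √(-1735962 - 170))/(-1634184 - 1981811) = ((2334534 + 279619) + √(-1736132))/(-3615995) = (2614153 + 2*I*√434033)*(-1/3615995) = -2614153/3615995 - 2*I*√434033/3615995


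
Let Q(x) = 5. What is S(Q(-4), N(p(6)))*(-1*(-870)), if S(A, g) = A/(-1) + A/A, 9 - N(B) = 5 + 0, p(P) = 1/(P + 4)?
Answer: -3480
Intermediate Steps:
p(P) = 1/(4 + P)
N(B) = 4 (N(B) = 9 - (5 + 0) = 9 - 1*5 = 9 - 5 = 4)
S(A, g) = 1 - A (S(A, g) = A*(-1) + 1 = -A + 1 = 1 - A)
S(Q(-4), N(p(6)))*(-1*(-870)) = (1 - 1*5)*(-1*(-870)) = (1 - 5)*870 = -4*870 = -3480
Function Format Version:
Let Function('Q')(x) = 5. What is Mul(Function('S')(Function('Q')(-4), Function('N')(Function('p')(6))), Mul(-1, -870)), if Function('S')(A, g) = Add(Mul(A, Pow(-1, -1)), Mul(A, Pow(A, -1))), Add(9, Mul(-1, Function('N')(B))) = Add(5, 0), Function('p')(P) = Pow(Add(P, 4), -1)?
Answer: -3480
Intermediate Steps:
Function('p')(P) = Pow(Add(4, P), -1)
Function('N')(B) = 4 (Function('N')(B) = Add(9, Mul(-1, Add(5, 0))) = Add(9, Mul(-1, 5)) = Add(9, -5) = 4)
Function('S')(A, g) = Add(1, Mul(-1, A)) (Function('S')(A, g) = Add(Mul(A, -1), 1) = Add(Mul(-1, A), 1) = Add(1, Mul(-1, A)))
Mul(Function('S')(Function('Q')(-4), Function('N')(Function('p')(6))), Mul(-1, -870)) = Mul(Add(1, Mul(-1, 5)), Mul(-1, -870)) = Mul(Add(1, -5), 870) = Mul(-4, 870) = -3480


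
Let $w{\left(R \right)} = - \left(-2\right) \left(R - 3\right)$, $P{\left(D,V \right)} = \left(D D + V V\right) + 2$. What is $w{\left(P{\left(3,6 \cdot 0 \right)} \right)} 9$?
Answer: $144$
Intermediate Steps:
$P{\left(D,V \right)} = 2 + D^{2} + V^{2}$ ($P{\left(D,V \right)} = \left(D^{2} + V^{2}\right) + 2 = 2 + D^{2} + V^{2}$)
$w{\left(R \right)} = -6 + 2 R$ ($w{\left(R \right)} = - \left(-2\right) \left(-3 + R\right) = - (6 - 2 R) = -6 + 2 R$)
$w{\left(P{\left(3,6 \cdot 0 \right)} \right)} 9 = \left(-6 + 2 \left(2 + 3^{2} + \left(6 \cdot 0\right)^{2}\right)\right) 9 = \left(-6 + 2 \left(2 + 9 + 0^{2}\right)\right) 9 = \left(-6 + 2 \left(2 + 9 + 0\right)\right) 9 = \left(-6 + 2 \cdot 11\right) 9 = \left(-6 + 22\right) 9 = 16 \cdot 9 = 144$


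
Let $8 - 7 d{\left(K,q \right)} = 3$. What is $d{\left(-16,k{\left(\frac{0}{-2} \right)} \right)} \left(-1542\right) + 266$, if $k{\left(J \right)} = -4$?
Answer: $- \frac{5848}{7} \approx -835.43$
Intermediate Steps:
$d{\left(K,q \right)} = \frac{5}{7}$ ($d{\left(K,q \right)} = \frac{8}{7} - \frac{3}{7} = \frac{5}{7}$)
$d{\left(-16,k{\left(\frac{0}{-2} \right)} \right)} \left(-1542\right) + 266 = \frac{5}{7} \left(-1542\right) + 266 = - \frac{7710}{7} + 266 = - \frac{5848}{7}$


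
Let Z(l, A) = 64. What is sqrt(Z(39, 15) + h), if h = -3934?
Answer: 3*I*sqrt(430) ≈ 62.209*I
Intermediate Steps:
sqrt(Z(39, 15) + h) = sqrt(64 - 3934) = sqrt(-3870) = 3*I*sqrt(430)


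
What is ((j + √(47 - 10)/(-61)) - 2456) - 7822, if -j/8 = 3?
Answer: -10302 - √37/61 ≈ -10302.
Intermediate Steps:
j = -24 (j = -8*3 = -24)
((j + √(47 - 10)/(-61)) - 2456) - 7822 = ((-24 + √(47 - 10)/(-61)) - 2456) - 7822 = ((-24 + √37*(-1/61)) - 2456) - 7822 = ((-24 - √37/61) - 2456) - 7822 = (-2480 - √37/61) - 7822 = -10302 - √37/61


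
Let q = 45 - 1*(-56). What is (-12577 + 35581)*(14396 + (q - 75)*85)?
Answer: 382004424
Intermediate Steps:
q = 101 (q = 45 + 56 = 101)
(-12577 + 35581)*(14396 + (q - 75)*85) = (-12577 + 35581)*(14396 + (101 - 75)*85) = 23004*(14396 + 26*85) = 23004*(14396 + 2210) = 23004*16606 = 382004424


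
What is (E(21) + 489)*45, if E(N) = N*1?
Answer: 22950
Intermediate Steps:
E(N) = N
(E(21) + 489)*45 = (21 + 489)*45 = 510*45 = 22950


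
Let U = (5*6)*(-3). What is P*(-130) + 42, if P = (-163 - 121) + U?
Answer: 48662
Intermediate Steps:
U = -90 (U = 30*(-3) = -90)
P = -374 (P = (-163 - 121) - 90 = -284 - 90 = -374)
P*(-130) + 42 = -374*(-130) + 42 = 48620 + 42 = 48662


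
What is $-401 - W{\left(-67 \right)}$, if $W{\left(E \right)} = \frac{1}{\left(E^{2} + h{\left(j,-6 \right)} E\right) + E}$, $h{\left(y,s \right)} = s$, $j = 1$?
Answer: $- \frac{1934425}{4824} \approx -401.0$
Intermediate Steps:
$W{\left(E \right)} = \frac{1}{E^{2} - 5 E}$ ($W{\left(E \right)} = \frac{1}{\left(E^{2} - 6 E\right) + E} = \frac{1}{E^{2} - 5 E}$)
$-401 - W{\left(-67 \right)} = -401 - \frac{1}{\left(-67\right) \left(-5 - 67\right)} = -401 - - \frac{1}{67 \left(-72\right)} = -401 - \left(- \frac{1}{67}\right) \left(- \frac{1}{72}\right) = -401 - \frac{1}{4824} = - \frac{1934425}{4824}$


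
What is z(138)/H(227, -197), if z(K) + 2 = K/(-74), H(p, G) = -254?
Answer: 143/9398 ≈ 0.015216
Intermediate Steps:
z(K) = -2 - K/74 (z(K) = -2 + K/(-74) = -2 + K*(-1/74) = -2 - K/74)
z(138)/H(227, -197) = (-2 - 1/74*138)/(-254) = (-2 - 69/37)*(-1/254) = -143/37*(-1/254) = 143/9398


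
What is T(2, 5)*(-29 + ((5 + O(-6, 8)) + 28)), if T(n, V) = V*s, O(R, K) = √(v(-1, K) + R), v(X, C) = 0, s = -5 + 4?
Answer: -20 - 5*I*√6 ≈ -20.0 - 12.247*I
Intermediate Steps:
s = -1
O(R, K) = √R (O(R, K) = √(0 + R) = √R)
T(n, V) = -V (T(n, V) = V*(-1) = -V)
T(2, 5)*(-29 + ((5 + O(-6, 8)) + 28)) = (-1*5)*(-29 + ((5 + √(-6)) + 28)) = -5*(-29 + ((5 + I*√6) + 28)) = -5*(-29 + (33 + I*√6)) = -5*(4 + I*√6) = -20 - 5*I*√6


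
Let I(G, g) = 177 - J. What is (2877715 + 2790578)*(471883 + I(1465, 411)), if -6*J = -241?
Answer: 5351093434289/2 ≈ 2.6755e+12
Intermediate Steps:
J = 241/6 (J = -1/6*(-241) = 241/6 ≈ 40.167)
I(G, g) = 821/6 (I(G, g) = 177 - 1*241/6 = 177 - 241/6 = 821/6)
(2877715 + 2790578)*(471883 + I(1465, 411)) = (2877715 + 2790578)*(471883 + 821/6) = 5668293*(2832119/6) = 5351093434289/2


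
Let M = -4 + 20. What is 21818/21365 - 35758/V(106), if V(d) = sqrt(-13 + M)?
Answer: 21818/21365 - 35758*sqrt(3)/3 ≈ -20644.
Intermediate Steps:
M = 16
V(d) = sqrt(3) (V(d) = sqrt(-13 + 16) = sqrt(3))
21818/21365 - 35758/V(106) = 21818/21365 - 35758*sqrt(3)/3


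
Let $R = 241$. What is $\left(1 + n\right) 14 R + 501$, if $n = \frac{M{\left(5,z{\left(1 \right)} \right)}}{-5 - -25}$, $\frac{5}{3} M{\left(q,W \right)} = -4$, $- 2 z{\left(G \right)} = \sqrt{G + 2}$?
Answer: $\frac{86753}{25} \approx 3470.1$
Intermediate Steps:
$z{\left(G \right)} = - \frac{\sqrt{2 + G}}{2}$ ($z{\left(G \right)} = - \frac{\sqrt{G + 2}}{2} = - \frac{\sqrt{2 + G}}{2}$)
$M{\left(q,W \right)} = - \frac{12}{5}$ ($M{\left(q,W \right)} = \frac{3}{5} \left(-4\right) = - \frac{12}{5}$)
$n = - \frac{3}{25}$ ($n = - \frac{12}{5 \left(-5 - -25\right)} = - \frac{12}{5 \left(-5 + 25\right)} = - \frac{12}{5 \cdot 20} = \left(- \frac{12}{5}\right) \frac{1}{20} = - \frac{3}{25} \approx -0.12$)
$\left(1 + n\right) 14 R + 501 = \left(1 - \frac{3}{25}\right) 14 \cdot 241 + 501 = \frac{22}{25} \cdot 14 \cdot 241 + 501 = \frac{308}{25} \cdot 241 + 501 = \frac{74228}{25} + 501 = \frac{86753}{25}$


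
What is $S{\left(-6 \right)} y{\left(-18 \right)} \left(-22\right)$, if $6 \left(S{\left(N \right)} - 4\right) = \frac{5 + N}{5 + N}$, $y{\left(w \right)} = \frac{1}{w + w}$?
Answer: $\frac{275}{108} \approx 2.5463$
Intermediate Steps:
$y{\left(w \right)} = \frac{1}{2 w}$
$S{\left(N \right)} = \frac{25}{6}$ ($S{\left(N \right)} = 4 + \frac{\left(5 + N\right) \frac{1}{5 + N}}{6} = 4 + \frac{1}{6} \cdot 1 = 4 + \frac{1}{6} = \frac{25}{6}$)
$S{\left(-6 \right)} y{\left(-18 \right)} \left(-22\right) = \frac{25 \frac{1}{2 \left(-18\right)}}{6} \left(-22\right) = \frac{25 \cdot \frac{1}{2} \left(- \frac{1}{18}\right)}{6} \left(-22\right) = \frac{25}{6} \left(- \frac{1}{36}\right) \left(-22\right) = \left(- \frac{25}{216}\right) \left(-22\right) = \frac{275}{108}$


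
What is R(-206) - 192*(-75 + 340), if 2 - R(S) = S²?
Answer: -93314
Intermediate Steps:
R(S) = 2 - S²
R(-206) - 192*(-75 + 340) = (2 - 1*(-206)²) - 192*(-75 + 340) = (2 - 1*42436) - 192*265 = (2 - 42436) - 50880 = -42434 - 50880 = -93314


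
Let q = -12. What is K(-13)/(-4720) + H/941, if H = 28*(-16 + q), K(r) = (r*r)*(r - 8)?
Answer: -360871/4441520 ≈ -0.081249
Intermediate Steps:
K(r) = r²*(-8 + r)
H = -784 (H = 28*(-16 - 12) = 28*(-28) = -784)
K(-13)/(-4720) + H/941 = ((-13)²*(-8 - 13))/(-4720) - 784/941 = (169*(-21))*(-1/4720) - 784*1/941 = -3549*(-1/4720) - 784/941 = 3549/4720 - 784/941 = -360871/4441520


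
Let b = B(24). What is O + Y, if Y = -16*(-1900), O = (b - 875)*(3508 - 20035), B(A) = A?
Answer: 14094877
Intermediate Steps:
b = 24
O = 14064477 (O = (24 - 875)*(3508 - 20035) = -851*(-16527) = 14064477)
Y = 30400
O + Y = 14064477 + 30400 = 14094877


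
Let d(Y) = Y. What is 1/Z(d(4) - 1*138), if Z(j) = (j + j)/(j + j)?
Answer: 1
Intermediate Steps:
Z(j) = 1 (Z(j) = (2*j)/((2*j)) = (2*j)*(1/(2*j)) = 1)
1/Z(d(4) - 1*138) = 1/1 = 1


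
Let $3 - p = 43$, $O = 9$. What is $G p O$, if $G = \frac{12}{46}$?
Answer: $- \frac{2160}{23} \approx -93.913$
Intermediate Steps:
$G = \frac{6}{23}$ ($G = 12 \cdot \frac{1}{46} = \frac{6}{23} \approx 0.26087$)
$p = -40$ ($p = 3 - 43 = -40$)
$G p O = \frac{6}{23} \left(-40\right) 9 = \left(- \frac{240}{23}\right) 9 = - \frac{2160}{23}$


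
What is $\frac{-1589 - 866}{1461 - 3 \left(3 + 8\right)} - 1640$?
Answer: $- \frac{2344375}{1428} \approx -1641.7$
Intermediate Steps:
$\frac{-1589 - 866}{1461 - 3 \left(3 + 8\right)} - 1640 = - \frac{2455}{1461 - 33} - 1640 = - \frac{2455}{1428} - 1640 = - \frac{2344375}{1428}$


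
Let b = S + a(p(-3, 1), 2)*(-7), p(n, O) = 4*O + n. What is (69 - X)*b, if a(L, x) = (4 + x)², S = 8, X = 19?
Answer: -12200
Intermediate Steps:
p(n, O) = n + 4*O
b = -244 (b = 8 + (4 + 2)²*(-7) = 8 + 6²*(-7) = 8 + 36*(-7) = 8 - 252 = -244)
(69 - X)*b = (69 - 1*19)*(-244) = (69 - 19)*(-244) = 50*(-244) = -12200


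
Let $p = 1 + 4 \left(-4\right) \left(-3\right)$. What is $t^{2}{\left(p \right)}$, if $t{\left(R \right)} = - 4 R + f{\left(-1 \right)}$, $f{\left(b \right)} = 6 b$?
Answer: $40804$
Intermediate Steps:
$p = 49$ ($p = 1 - -48 = 1 + 48 = 49$)
$t{\left(R \right)} = -6 - 4 R$ ($t{\left(R \right)} = - 4 R + 6 \left(-1\right) = - 4 R - 6 = -6 - 4 R$)
$t^{2}{\left(p \right)} = \left(-6 - 196\right)^{2} = \left(-202\right)^{2} = 40804$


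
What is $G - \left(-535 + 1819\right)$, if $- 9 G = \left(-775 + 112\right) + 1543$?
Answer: $- \frac{12436}{9} \approx -1381.8$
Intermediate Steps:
$G = - \frac{880}{9}$ ($G = - \frac{\left(-775 + 112\right) + 1543}{9} = - \frac{-663 + 1543}{9} = \left(- \frac{1}{9}\right) 880 = - \frac{880}{9} \approx -97.778$)
$G - \left(-535 + 1819\right) = - \frac{880}{9} - \left(-535 + 1819\right) = - \frac{880}{9} - 1284 = - \frac{12436}{9}$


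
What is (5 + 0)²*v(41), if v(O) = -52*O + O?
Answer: -52275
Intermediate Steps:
v(O) = -51*O
(5 + 0)²*v(41) = (5 + 0)²*(-51*41) = 5²*(-2091) = 25*(-2091) = -52275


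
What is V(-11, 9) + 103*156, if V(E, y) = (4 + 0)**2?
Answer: 16084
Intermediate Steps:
V(E, y) = 16 (V(E, y) = 4**2 = 16)
V(-11, 9) + 103*156 = 16 + 103*156 = 16 + 16068 = 16084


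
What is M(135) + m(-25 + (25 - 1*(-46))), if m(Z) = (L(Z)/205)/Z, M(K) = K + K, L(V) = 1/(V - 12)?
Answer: 86567401/320620 ≈ 270.00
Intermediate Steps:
L(V) = 1/(-12 + V)
M(K) = 2*K
m(Z) = 1/(205*Z*(-12 + Z)) (m(Z) = (1/((-12 + Z)*205))/Z = ((1/205)/(-12 + Z))/Z = (1/(205*(-12 + Z)))/Z = 1/(205*Z*(-12 + Z)))
M(135) + m(-25 + (25 - 1*(-46))) = 2*135 + 1/(205*(-25 + (25 - 1*(-46)))*(-12 + (-25 + (25 - 1*(-46))))) = 270 + 1/(205*(-25 + (25 + 46))*(-12 + (-25 + (25 + 46)))) = 270 + 1/(205*(-25 + 71)*(-12 + (-25 + 71))) = 270 + (1/205)/(46*(-12 + 46)) = 270 + (1/205)*(1/46)/34 = 270 + (1/205)*(1/46)*(1/34) = 270 + 1/320620 = 86567401/320620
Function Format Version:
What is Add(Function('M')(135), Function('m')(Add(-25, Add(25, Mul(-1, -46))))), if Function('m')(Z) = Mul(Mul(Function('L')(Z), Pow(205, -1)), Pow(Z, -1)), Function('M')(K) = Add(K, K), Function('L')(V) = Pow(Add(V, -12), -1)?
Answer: Rational(86567401, 320620) ≈ 270.00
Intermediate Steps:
Function('L')(V) = Pow(Add(-12, V), -1)
Function('M')(K) = Mul(2, K)
Function('m')(Z) = Mul(Rational(1, 205), Pow(Z, -1), Pow(Add(-12, Z), -1)) (Function('m')(Z) = Mul(Mul(Pow(Add(-12, Z), -1), Pow(205, -1)), Pow(Z, -1)) = Mul(Mul(Pow(Add(-12, Z), -1), Rational(1, 205)), Pow(Z, -1)) = Mul(Mul(Rational(1, 205), Pow(Add(-12, Z), -1)), Pow(Z, -1)) = Mul(Rational(1, 205), Pow(Z, -1), Pow(Add(-12, Z), -1)))
Add(Function('M')(135), Function('m')(Add(-25, Add(25, Mul(-1, -46))))) = Add(Mul(2, 135), Mul(Rational(1, 205), Pow(Add(-25, Add(25, Mul(-1, -46))), -1), Pow(Add(-12, Add(-25, Add(25, Mul(-1, -46)))), -1))) = Add(270, Mul(Rational(1, 205), Pow(Add(-25, Add(25, 46)), -1), Pow(Add(-12, Add(-25, Add(25, 46))), -1))) = Add(270, Mul(Rational(1, 205), Pow(Add(-25, 71), -1), Pow(Add(-12, Add(-25, 71)), -1))) = Add(270, Mul(Rational(1, 205), Pow(46, -1), Pow(Add(-12, 46), -1))) = Add(270, Mul(Rational(1, 205), Rational(1, 46), Pow(34, -1))) = Add(270, Mul(Rational(1, 205), Rational(1, 46), Rational(1, 34))) = Add(270, Rational(1, 320620)) = Rational(86567401, 320620)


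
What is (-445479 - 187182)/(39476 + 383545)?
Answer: -210887/141007 ≈ -1.4956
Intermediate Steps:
(-445479 - 187182)/(39476 + 383545) = -632661/423021 = -632661*1/423021 = -210887/141007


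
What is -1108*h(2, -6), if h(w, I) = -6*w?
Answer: 13296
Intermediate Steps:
-1108*h(2, -6) = -(-6648)*2 = -1108*(-12) = 13296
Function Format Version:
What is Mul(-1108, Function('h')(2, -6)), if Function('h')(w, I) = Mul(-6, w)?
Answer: 13296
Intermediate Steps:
Mul(-1108, Function('h')(2, -6)) = Mul(-1108, Mul(-6, 2)) = Mul(-1108, -12) = 13296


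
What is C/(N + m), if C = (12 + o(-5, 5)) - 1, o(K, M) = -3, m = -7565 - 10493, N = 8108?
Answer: -4/4975 ≈ -0.00080402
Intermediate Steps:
m = -18058
C = 8 (C = (12 - 3) - 1 = 9 - 1 = 8)
C/(N + m) = 8/(8108 - 18058) = 8/(-9950) = 8*(-1/9950) = -4/4975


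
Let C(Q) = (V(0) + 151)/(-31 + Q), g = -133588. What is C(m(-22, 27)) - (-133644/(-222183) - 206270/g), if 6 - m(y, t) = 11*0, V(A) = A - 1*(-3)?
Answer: -79012107347/9513135450 ≈ -8.3056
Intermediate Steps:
V(A) = 3 + A (V(A) = A + 3 = 3 + A)
m(y, t) = 6 (m(y, t) = 6 - 11*0 = 6 - 1*0 = 6 + 0 = 6)
C(Q) = 154/(-31 + Q) (C(Q) = ((3 + 0) + 151)/(-31 + Q) = (3 + 151)/(-31 + Q) = 154/(-31 + Q))
C(m(-22, 27)) - (-133644/(-222183) - 206270/g) = 154/(-31 + 6) - (-133644/(-222183) - 206270/(-133588)) = 154/(-25) - (-133644*(-1/222183) - 206270*(-1/133588)) = 154*(-1/25) - (44548/74061 + 103135/66794) = -154/25 - 1*816447719/380525418 = -154/25 - 816447719/380525418 = -79012107347/9513135450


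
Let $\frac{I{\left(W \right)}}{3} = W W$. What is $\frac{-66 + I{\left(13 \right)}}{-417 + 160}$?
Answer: $- \frac{441}{257} \approx -1.716$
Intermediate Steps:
$I{\left(W \right)} = 3 W^{2}$ ($I{\left(W \right)} = 3 W W = 3 W^{2}$)
$\frac{-66 + I{\left(13 \right)}}{-417 + 160} = \frac{-66 + 3 \cdot 13^{2}}{-417 + 160} = \frac{-66 + 3 \cdot 169}{-257} = \left(-66 + 507\right) \left(- \frac{1}{257}\right) = 441 \left(- \frac{1}{257}\right) = - \frac{441}{257}$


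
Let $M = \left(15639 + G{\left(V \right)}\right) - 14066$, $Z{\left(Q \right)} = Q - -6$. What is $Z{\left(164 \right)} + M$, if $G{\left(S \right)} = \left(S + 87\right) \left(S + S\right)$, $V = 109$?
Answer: $44471$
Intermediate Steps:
$G{\left(S \right)} = 2 S \left(87 + S\right)$ ($G{\left(S \right)} = \left(87 + S\right) 2 S = 2 S \left(87 + S\right)$)
$Z{\left(Q \right)} = 6 + Q$ ($Z{\left(Q \right)} = Q + 6 = 6 + Q$)
$M = 44301$ ($M = \left(15639 + 2 \cdot 109 \left(87 + 109\right)\right) - 14066 = \left(15639 + 2 \cdot 109 \cdot 196\right) - 14066 = \left(15639 + 42728\right) - 14066 = 58367 - 14066 = 44301$)
$Z{\left(164 \right)} + M = \left(6 + 164\right) + 44301 = 170 + 44301 = 44471$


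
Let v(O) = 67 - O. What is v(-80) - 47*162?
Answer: -7467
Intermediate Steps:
v(-80) - 47*162 = (67 - 1*(-80)) - 47*162 = (67 + 80) - 1*7614 = 147 - 7614 = -7467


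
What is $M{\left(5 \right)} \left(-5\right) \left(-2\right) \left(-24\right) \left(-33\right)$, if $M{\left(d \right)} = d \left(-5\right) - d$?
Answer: $-237600$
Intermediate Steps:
$M{\left(d \right)} = - 6 d$ ($M{\left(d \right)} = - 5 d - d = - 6 d$)
$M{\left(5 \right)} \left(-5\right) \left(-2\right) \left(-24\right) \left(-33\right) = \left(-6\right) 5 \left(-5\right) \left(-2\right) \left(-24\right) \left(-33\right) = \left(-30\right) \left(-5\right) \left(-2\right) \left(-24\right) \left(-33\right) = 150 \left(-2\right) \left(-24\right) \left(-33\right) = \left(-300\right) \left(-24\right) \left(-33\right) = 7200 \left(-33\right) = -237600$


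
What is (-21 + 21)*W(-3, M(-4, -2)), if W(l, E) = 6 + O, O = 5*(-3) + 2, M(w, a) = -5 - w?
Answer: 0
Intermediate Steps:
O = -13 (O = -15 + 2 = -13)
W(l, E) = -7 (W(l, E) = 6 - 13 = -7)
(-21 + 21)*W(-3, M(-4, -2)) = (-21 + 21)*(-7) = 0*(-7) = 0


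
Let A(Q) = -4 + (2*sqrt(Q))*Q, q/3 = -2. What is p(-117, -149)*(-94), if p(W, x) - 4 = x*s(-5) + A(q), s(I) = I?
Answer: -70030 + 1128*I*sqrt(6) ≈ -70030.0 + 2763.0*I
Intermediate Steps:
q = -6 (q = 3*(-2) = -6)
A(Q) = -4 + 2*Q**(3/2)
p(W, x) = -5*x - 12*I*sqrt(6) (p(W, x) = 4 + (x*(-5) + (-4 + 2*(-6)**(3/2))) = 4 + (-5*x + (-4 + 2*(-6*I*sqrt(6)))) = 4 + (-5*x + (-4 - 12*I*sqrt(6))) = 4 + (-4 - 5*x - 12*I*sqrt(6)) = -5*x - 12*I*sqrt(6))
p(-117, -149)*(-94) = (-5*(-149) - 12*I*sqrt(6))*(-94) = (745 - 12*I*sqrt(6))*(-94) = -70030 + 1128*I*sqrt(6)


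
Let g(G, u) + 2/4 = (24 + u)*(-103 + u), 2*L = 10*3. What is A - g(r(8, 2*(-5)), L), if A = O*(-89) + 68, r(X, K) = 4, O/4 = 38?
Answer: -20055/2 ≈ -10028.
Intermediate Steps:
O = 152 (O = 4*38 = 152)
L = 15 (L = (10*3)/2 = (1/2)*30 = 15)
g(G, u) = -1/2 + (-103 + u)*(24 + u) (g(G, u) = -1/2 + (24 + u)*(-103 + u) = -1/2 + (-103 + u)*(24 + u))
A = -13460 (A = 152*(-89) + 68 = -13528 + 68 = -13460)
A - g(r(8, 2*(-5)), L) = -13460 - (-4945/2 + 15**2 - 79*15) = -13460 - (-4945/2 + 225 - 1185) = -13460 - 1*(-6865/2) = -13460 + 6865/2 = -20055/2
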